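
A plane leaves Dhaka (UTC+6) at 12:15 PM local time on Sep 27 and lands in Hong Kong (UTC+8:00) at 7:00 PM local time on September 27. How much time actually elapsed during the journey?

Departure in UTC: 12:15 PM − 6:00 = 6:15 AM on Sep 27.
Arrival in UTC: 7:00 PM − 8:00 = 11:00 AM on Sep 27.
Elapsed = 11:00 AM − 6:15 AM = 4 hours 45 minutes.

4 hours 45 minutes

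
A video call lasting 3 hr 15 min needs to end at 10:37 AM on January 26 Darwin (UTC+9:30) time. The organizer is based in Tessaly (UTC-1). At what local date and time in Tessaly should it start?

8:52 PM on January 25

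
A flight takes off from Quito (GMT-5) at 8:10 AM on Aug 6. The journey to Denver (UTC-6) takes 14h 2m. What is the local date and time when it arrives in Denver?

Denver is 1:00 behind Quito.
After 14 hours and 2 minutes it is 10:12 PM in Quito.
Shift by the zone difference: 10:12 PM − 1:00 = 9:12 PM on Aug 6 in Denver.

9:12 PM on Aug 6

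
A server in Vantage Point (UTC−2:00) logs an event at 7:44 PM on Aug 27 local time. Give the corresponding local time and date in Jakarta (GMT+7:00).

4:44 AM on August 28

In UTC: 7:44 PM + 2:00 = 9:44 PM on Aug 27.
Jakarta is UTC+7:00: 9:44 PM + 7:00 = 4:44 AM on Aug 28.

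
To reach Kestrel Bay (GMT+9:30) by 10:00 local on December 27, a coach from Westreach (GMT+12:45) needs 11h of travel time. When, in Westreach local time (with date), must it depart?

Target arrival in UTC: 10:00 − 9:30 = 00:30 on Dec 27.
Subtract 11 hours → departure 13:30 UTC on Dec 26.
Westreach is UTC+12:45: 13:30 + 12:45 = 02:15 on Dec 27.

02:15 on December 27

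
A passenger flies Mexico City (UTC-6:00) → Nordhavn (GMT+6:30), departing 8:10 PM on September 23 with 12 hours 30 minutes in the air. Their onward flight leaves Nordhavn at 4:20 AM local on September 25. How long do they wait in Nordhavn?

7 hours 10 minutes

Convert departure to UTC: 8:10 PM + 6:00 = 2:10 AM UTC on Sep 24.
Add 12 hours and 30 minutes flight time → 2:40 PM UTC.
Nordhavn is UTC+6:30, so local arrival = 2:40 PM + 6:30 = 9:10 PM on Sep 24.
Layover = 4:20 AM − 9:10 PM (+1 day) = 7 hours 10 minutes.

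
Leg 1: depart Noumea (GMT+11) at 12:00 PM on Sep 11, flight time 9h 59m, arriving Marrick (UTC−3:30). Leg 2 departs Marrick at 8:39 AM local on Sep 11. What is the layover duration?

1 hour 10 minutes

Convert departure to UTC: 12:00 PM − 11:00 = 1:00 AM UTC on Sep 11.
Add 9 hours 59 minutes flight time → 10:59 AM UTC.
Marrick is UTC−3:30, so local arrival = 10:59 AM − 3:30 = 7:29 AM on Sep 11.
Layover = 8:39 AM − 7:29 AM = 1 hour 10 minutes.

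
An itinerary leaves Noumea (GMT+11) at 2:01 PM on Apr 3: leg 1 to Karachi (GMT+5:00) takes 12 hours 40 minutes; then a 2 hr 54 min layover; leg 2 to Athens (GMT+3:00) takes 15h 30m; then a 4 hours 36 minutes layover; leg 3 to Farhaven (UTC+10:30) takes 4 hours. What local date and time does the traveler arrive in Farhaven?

5:11 AM on Apr 5

Convert departure to UTC: 2:01 PM − 11:00 = 3:01 AM UTC on Apr 3.
Add 12 hours 40 minutes leg 1 → 3:41 PM UTC.
Add 2 hours 54 minutes layover in Karachi → 6:35 PM UTC.
Add 15 hours and 30 minutes leg 2 → 10:05 AM UTC (Apr 4).
Add 4 hours 36 minutes layover in Athens → 2:41 PM UTC.
Add 4 hours leg 3 → 6:41 PM UTC.
Farhaven is UTC+10:30, so local arrival = 6:41 PM + 10:30 = 5:11 AM on Apr 5.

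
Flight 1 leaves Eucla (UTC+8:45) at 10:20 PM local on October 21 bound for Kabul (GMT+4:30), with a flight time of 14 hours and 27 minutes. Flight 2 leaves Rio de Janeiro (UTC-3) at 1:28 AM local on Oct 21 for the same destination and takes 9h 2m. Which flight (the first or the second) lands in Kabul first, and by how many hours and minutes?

the second, by 14 hours 32 minutes

Flight 1 in UTC: 10:20 PM − 8:45 = 1:35 PM on Oct 21.
+14 hours 27 minutes → arrive 4:02 AM UTC on Oct 22.
Flight 2 in UTC: 1:28 AM + 3:00 = 4:28 AM on Oct 21.
+9 hours 2 minutes → arrive 1:30 PM UTC on Oct 21.
Flight 2 lands earlier by 14 hours 32 minutes.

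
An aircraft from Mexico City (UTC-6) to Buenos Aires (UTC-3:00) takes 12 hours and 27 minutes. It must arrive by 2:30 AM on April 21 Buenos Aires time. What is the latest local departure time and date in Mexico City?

11:03 AM on April 20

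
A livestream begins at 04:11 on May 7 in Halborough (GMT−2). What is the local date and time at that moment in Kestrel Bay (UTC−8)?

22:11 on May 6

In UTC: 04:11 + 2:00 = 06:11 on May 7.
Kestrel Bay is UTC−8:00: 06:11 − 8:00 = 22:11 on May 6.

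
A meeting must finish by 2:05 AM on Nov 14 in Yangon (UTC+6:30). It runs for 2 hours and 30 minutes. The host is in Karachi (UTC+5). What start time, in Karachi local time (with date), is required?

10:05 PM on November 13

Target end time in UTC: 2:05 AM − 6:30 = 7:35 PM on Nov 13.
Subtract 2 hours 30 minutes → start 5:05 PM UTC on Nov 13.
Karachi is UTC+5:00: 5:05 PM + 5:00 = 10:05 PM on Nov 13.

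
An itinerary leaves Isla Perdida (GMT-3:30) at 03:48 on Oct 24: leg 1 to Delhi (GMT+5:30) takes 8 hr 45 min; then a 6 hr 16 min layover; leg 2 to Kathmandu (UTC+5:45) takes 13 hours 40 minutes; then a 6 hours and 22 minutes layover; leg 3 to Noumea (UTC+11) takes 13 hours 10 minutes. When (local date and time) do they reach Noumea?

18:31 on October 26

Convert departure to UTC: 03:48 + 3:30 = 07:18 UTC on Oct 24.
Add 8 hours 45 minutes leg 1 → 16:03 UTC.
Add 6 hours 16 minutes layover in Delhi → 22:19 UTC.
Add 13 hours 40 minutes leg 2 → 11:59 UTC (Oct 25).
Add 6 hours 22 minutes layover in Kathmandu → 18:21 UTC.
Add 13 hours 10 minutes leg 3 → 07:31 UTC (Oct 26).
Noumea is UTC+11:00, so local arrival = 07:31 + 11:00 = 18:31 on Oct 26.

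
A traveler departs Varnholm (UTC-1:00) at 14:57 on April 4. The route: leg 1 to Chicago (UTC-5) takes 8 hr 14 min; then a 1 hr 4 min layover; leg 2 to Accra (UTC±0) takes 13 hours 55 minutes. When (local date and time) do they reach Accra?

Convert departure to UTC: 14:57 + 1:00 = 15:57 UTC on Apr 4.
Add 8 hours and 14 minutes leg 1 → 00:11 UTC (Apr 5).
Add 1 hour and 4 minutes layover in Chicago → 01:15 UTC.
Add 13 hours and 55 minutes leg 2 → 15:10 UTC.
Accra is UTC+0, so local arrival is the same: 15:10 on Apr 5.

15:10 on April 5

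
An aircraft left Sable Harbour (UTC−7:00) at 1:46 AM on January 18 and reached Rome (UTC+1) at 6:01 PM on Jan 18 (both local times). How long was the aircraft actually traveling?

8 hours 15 minutes

Departure in UTC: 1:46 AM + 7:00 = 8:46 AM on Jan 18.
Arrival in UTC: 6:01 PM − 1:00 = 5:01 PM on Jan 18.
Elapsed = 5:01 PM − 8:46 AM = 8 hours 15 minutes.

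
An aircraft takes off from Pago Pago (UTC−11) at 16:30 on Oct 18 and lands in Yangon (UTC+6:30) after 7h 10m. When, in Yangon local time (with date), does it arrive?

17:10 on October 19

Convert departure to UTC: 16:30 + 11:00 = 03:30 UTC on Oct 19.
Add 7 hours 10 minutes travel time → 10:40 UTC.
Yangon is UTC+6:30, so local arrival = 10:40 + 6:30 = 17:10 on Oct 19.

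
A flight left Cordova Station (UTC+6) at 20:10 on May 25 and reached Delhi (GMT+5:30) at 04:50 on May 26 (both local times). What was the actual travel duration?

9 hours 10 minutes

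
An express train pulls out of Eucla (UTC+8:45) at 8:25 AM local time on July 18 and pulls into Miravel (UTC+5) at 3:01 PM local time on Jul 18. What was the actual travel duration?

Miravel is 3:45 behind Eucla.
Clock-face elapsed time (ignoring zones) is 6 hours 36 minutes.
Actual elapsed = 6 hours 36 minutes + 3:45 = 10 hours 21 minutes.

10 hours 21 minutes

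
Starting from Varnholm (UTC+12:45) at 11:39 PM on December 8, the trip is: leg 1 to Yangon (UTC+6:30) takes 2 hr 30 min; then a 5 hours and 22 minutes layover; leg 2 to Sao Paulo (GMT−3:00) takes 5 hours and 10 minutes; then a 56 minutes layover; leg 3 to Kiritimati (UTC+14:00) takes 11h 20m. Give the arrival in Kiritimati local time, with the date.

2:12 AM on December 10

Convert departure to UTC: 11:39 PM − 12:45 = 10:54 AM UTC on Dec 8.
Add 2 hours 30 minutes leg 1 → 1:24 PM UTC.
Add 5 hours and 22 minutes layover in Yangon → 6:46 PM UTC.
Add 5 hours and 10 minutes leg 2 → 11:56 PM UTC.
Add 56 minutes layover in Sao Paulo → 12:52 AM UTC (Dec 9).
Add 11 hours 20 minutes leg 3 → 12:12 PM UTC.
Kiritimati is UTC+14:00, so local arrival = 12:12 PM + 14:00 = 2:12 AM on Dec 10.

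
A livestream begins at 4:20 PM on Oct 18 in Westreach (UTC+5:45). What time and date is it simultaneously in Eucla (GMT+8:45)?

7:20 PM on Oct 18

In UTC: 4:20 PM − 5:45 = 10:35 AM on Oct 18.
Eucla is UTC+8:45: 10:35 AM + 8:45 = 7:20 PM on Oct 18.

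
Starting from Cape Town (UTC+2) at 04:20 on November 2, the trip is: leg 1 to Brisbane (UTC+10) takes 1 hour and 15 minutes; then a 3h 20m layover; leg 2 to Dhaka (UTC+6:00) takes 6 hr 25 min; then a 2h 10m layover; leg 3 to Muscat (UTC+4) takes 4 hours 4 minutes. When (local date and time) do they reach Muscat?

23:34 on November 2

Convert departure to UTC: 04:20 − 2:00 = 02:20 UTC on Nov 2.
Add 1 hour 15 minutes leg 1 → 03:35 UTC.
Add 3 hours 20 minutes layover in Brisbane → 06:55 UTC.
Add 6 hours and 25 minutes leg 2 → 13:20 UTC.
Add 2 hours 10 minutes layover in Dhaka → 15:30 UTC.
Add 4 hours and 4 minutes leg 3 → 19:34 UTC.
Muscat is UTC+4:00, so local arrival = 19:34 + 4:00 = 23:34 on Nov 2.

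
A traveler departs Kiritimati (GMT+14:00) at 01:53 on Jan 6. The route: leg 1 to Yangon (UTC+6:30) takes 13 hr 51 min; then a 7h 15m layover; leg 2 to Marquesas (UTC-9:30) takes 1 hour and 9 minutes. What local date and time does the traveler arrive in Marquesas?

Convert departure to UTC: 01:53 − 14:00 = 11:53 UTC on Jan 5.
Add 13 hours 51 minutes leg 1 → 01:44 UTC (Jan 6).
Add 7 hours 15 minutes layover in Yangon → 08:59 UTC.
Add 1 hour and 9 minutes leg 2 → 10:08 UTC.
Marquesas is UTC−9:30, so local arrival = 10:08 − 9:30 = 00:38 on Jan 6.

00:38 on January 6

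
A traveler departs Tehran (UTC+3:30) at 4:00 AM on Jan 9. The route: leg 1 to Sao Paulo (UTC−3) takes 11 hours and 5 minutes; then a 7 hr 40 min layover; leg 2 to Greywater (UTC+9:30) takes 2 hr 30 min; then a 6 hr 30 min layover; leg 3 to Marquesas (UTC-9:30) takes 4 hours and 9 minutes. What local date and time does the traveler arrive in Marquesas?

Convert departure to UTC: 4:00 AM − 3:30 = 12:30 AM UTC on Jan 9.
Add 11 hours 5 minutes leg 1 → 11:35 AM UTC.
Add 7 hours and 40 minutes layover in Sao Paulo → 7:15 PM UTC.
Add 2 hours 30 minutes leg 2 → 9:45 PM UTC.
Add 6 hours 30 minutes layover in Greywater → 4:15 AM UTC (Jan 10).
Add 4 hours and 9 minutes leg 3 → 8:24 AM UTC.
Marquesas is UTC−9:30, so local arrival = 8:24 AM − 9:30 = 10:54 PM on Jan 9.

10:54 PM on January 9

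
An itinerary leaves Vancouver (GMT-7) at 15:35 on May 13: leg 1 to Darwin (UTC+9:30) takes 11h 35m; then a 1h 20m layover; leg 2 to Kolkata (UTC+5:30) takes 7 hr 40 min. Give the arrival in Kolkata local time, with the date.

00:40 on May 15

Convert departure to UTC: 15:35 + 7:00 = 22:35 UTC on May 13.
Add 11 hours and 35 minutes leg 1 → 10:10 UTC (May 14).
Add 1 hour and 20 minutes layover in Darwin → 11:30 UTC.
Add 7 hours 40 minutes leg 2 → 19:10 UTC.
Kolkata is UTC+5:30, so local arrival = 19:10 + 5:30 = 00:40 on May 15.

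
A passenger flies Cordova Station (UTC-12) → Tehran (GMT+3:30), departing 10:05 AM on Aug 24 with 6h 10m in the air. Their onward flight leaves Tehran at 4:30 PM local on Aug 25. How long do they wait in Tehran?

8 hours 45 minutes

Convert departure to UTC: 10:05 AM + 12:00 = 10:05 PM UTC on Aug 24.
Add 6 hours 10 minutes flight time → 4:15 AM UTC (Aug 25).
Tehran is UTC+3:30, so local arrival = 4:15 AM + 3:30 = 7:45 AM on Aug 25.
Layover = 4:30 PM − 7:45 AM = 8 hours 45 minutes.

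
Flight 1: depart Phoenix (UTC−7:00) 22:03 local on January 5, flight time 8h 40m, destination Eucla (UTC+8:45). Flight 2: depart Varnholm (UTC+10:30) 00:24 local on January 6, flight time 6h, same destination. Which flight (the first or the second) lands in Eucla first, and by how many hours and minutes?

Flight 1 in UTC: 22:03 + 7:00 = 05:03 on Jan 6.
+8 hours and 40 minutes → arrive 13:43 UTC on Jan 6.
Flight 2 in UTC: 00:24 − 10:30 = 13:54 on Jan 5.
+6 hours → arrive 19:54 UTC on Jan 5.
Flight 2 lands earlier by 17 hours 49 minutes.

the second, by 17 hours 49 minutes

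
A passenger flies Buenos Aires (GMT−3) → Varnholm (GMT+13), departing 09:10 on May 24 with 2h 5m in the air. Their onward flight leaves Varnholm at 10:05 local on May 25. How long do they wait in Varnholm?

Convert departure to UTC: 09:10 + 3:00 = 12:10 UTC on May 24.
Add 2 hours and 5 minutes flight time → 14:15 UTC.
Varnholm is UTC+13:00, so local arrival = 14:15 + 13:00 = 03:15 on May 25.
Layover = 10:05 − 03:15 = 6 hours 50 minutes.

6 hours 50 minutes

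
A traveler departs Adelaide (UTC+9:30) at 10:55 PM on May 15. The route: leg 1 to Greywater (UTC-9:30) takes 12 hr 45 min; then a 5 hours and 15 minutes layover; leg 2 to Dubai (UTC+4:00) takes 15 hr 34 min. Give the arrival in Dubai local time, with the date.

2:59 AM on May 17

Convert departure to UTC: 10:55 PM − 9:30 = 1:25 PM UTC on May 15.
Add 12 hours 45 minutes leg 1 → 2:10 AM UTC (May 16).
Add 5 hours 15 minutes layover in Greywater → 7:25 AM UTC.
Add 15 hours 34 minutes leg 2 → 10:59 PM UTC.
Dubai is UTC+4:00, so local arrival = 10:59 PM + 4:00 = 2:59 AM on May 17.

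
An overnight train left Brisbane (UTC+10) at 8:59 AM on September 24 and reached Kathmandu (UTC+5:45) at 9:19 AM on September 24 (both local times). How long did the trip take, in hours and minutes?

4 hours 35 minutes

Departure in UTC: 8:59 AM − 10:00 = 10:59 PM on Sep 23.
Arrival in UTC: 9:19 AM − 5:45 = 3:34 AM on Sep 24.
Elapsed = 3:34 AM − 10:59 PM (+1 day) = 4 hours 35 minutes.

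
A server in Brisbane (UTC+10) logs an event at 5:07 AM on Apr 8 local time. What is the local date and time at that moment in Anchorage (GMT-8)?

11:07 AM on Apr 7

Anchorage is 18:00 behind Brisbane.
Shift by the zone difference: 5:07 AM − 18:00 = 11:07 AM on Apr 7 in Anchorage.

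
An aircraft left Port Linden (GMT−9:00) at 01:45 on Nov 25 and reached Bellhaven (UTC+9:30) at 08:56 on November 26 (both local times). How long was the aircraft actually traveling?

12 hours 41 minutes

Departure in UTC: 01:45 + 9:00 = 10:45 on Nov 25.
Arrival in UTC: 08:56 − 9:30 = 23:26 on Nov 25.
Elapsed = 23:26 − 10:45 = 12 hours 41 minutes.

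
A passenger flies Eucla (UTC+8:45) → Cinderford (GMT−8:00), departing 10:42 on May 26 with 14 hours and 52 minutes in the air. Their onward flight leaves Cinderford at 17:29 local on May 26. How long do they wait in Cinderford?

Convert departure to UTC: 10:42 − 8:45 = 01:57 UTC on May 26.
Add 14 hours 52 minutes flight time → 16:49 UTC.
Cinderford is UTC−8:00, so local arrival = 16:49 − 8:00 = 08:49 on May 26.
Layover = 17:29 − 08:49 = 8 hours 40 minutes.

8 hours 40 minutes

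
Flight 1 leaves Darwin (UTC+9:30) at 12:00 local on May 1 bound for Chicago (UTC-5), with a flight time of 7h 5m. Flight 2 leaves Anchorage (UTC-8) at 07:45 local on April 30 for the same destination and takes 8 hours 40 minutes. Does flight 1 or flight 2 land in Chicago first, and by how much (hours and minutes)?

Flight 1 in UTC: 12:00 − 9:30 = 02:30 on May 1.
+7 hours 5 minutes → arrive 09:35 UTC on May 1.
Flight 2 in UTC: 07:45 + 8:00 = 15:45 on Apr 30.
+8 hours 40 minutes → arrive 00:25 UTC on May 1.
Flight 2 lands earlier by 9 hours 10 minutes.

the second, by 9 hours 10 minutes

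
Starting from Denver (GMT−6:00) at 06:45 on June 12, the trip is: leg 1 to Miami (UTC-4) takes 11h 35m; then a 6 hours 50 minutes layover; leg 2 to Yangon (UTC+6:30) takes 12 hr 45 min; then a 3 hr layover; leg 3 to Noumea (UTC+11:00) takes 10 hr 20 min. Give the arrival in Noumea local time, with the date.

Convert departure to UTC: 06:45 + 6:00 = 12:45 UTC on Jun 12.
Add 11 hours 35 minutes leg 1 → 00:20 UTC (Jun 13).
Add 6 hours and 50 minutes layover in Miami → 07:10 UTC.
Add 12 hours 45 minutes leg 2 → 19:55 UTC.
Add 3 hours layover in Yangon → 22:55 UTC.
Add 10 hours and 20 minutes leg 3 → 09:15 UTC (Jun 14).
Noumea is UTC+11:00, so local arrival = 09:15 + 11:00 = 20:15 on Jun 14.

20:15 on Jun 14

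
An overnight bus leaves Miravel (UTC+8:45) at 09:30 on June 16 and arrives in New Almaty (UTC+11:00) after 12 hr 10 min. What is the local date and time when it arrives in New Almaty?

23:55 on June 16

Convert departure to UTC: 09:30 − 8:45 = 00:45 UTC on Jun 16.
Add 12 hours and 10 minutes travel time → 12:55 UTC.
New Almaty is UTC+11:00, so local arrival = 12:55 + 11:00 = 23:55 on Jun 16.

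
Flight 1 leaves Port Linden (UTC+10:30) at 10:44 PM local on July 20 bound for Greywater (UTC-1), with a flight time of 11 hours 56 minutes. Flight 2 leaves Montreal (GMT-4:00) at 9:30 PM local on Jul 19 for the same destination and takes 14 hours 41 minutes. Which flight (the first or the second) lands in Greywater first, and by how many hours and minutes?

Flight 1 in UTC: 10:44 PM − 10:30 = 12:14 PM on Jul 20.
+11 hours and 56 minutes → arrive 12:10 AM UTC on Jul 21.
Flight 2 in UTC: 9:30 PM + 4:00 = 1:30 AM on Jul 20.
+14 hours and 41 minutes → arrive 4:11 PM UTC on Jul 20.
Flight 2 lands earlier by 7 hours 59 minutes.

the second, by 7 hours 59 minutes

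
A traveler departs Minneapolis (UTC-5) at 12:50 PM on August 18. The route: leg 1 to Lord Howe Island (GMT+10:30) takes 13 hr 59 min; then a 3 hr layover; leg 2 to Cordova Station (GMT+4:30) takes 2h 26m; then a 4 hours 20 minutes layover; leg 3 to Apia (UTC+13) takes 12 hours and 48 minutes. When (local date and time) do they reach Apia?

7:23 PM on August 20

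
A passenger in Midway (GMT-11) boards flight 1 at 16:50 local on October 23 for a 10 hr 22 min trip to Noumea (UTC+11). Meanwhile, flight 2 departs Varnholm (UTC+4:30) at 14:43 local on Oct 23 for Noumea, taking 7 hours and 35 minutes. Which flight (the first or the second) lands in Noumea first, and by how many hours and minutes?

Flight 1 in UTC: 16:50 + 11:00 = 03:50 on Oct 24.
+10 hours and 22 minutes → arrive 14:12 UTC on Oct 24.
Flight 2 in UTC: 14:43 − 4:30 = 10:13 on Oct 23.
+7 hours 35 minutes → arrive 17:48 UTC on Oct 23.
Flight 2 lands earlier by 20 hours 24 minutes.

the second, by 20 hours 24 minutes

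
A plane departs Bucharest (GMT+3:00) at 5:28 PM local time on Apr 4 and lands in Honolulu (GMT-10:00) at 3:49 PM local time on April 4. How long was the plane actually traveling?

Honolulu is 13:00 behind Bucharest.
Clock-face elapsed time (ignoring zones) is −1 hour 39 minutes.
Actual elapsed = −1 hour 39 minutes + 13:00 = 11 hours 21 minutes.

11 hours 21 minutes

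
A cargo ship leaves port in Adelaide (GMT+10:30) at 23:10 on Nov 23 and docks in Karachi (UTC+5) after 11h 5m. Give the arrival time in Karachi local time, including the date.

04:45 on November 24

Convert departure to UTC: 23:10 − 10:30 = 12:40 UTC on Nov 23.
Add 11 hours and 5 minutes travel time → 23:45 UTC.
Karachi is UTC+5:00, so local arrival = 23:45 + 5:00 = 04:45 on Nov 24.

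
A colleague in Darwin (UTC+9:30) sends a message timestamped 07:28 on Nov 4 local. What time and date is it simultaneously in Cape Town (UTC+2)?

23:58 on November 3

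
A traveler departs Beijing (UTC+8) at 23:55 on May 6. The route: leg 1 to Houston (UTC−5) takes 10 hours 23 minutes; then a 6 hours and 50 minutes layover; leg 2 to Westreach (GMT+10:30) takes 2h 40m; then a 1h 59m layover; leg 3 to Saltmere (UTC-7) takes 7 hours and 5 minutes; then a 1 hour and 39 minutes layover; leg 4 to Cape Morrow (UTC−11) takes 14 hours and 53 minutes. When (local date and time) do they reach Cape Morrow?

02:24 on May 8

Convert departure to UTC: 23:55 − 8:00 = 15:55 UTC on May 6.
Add 10 hours 23 minutes leg 1 → 02:18 UTC (May 7).
Add 6 hours and 50 minutes layover in Houston → 09:08 UTC.
Add 2 hours 40 minutes leg 2 → 11:48 UTC.
Add 1 hour and 59 minutes layover in Westreach → 13:47 UTC.
Add 7 hours 5 minutes leg 3 → 20:52 UTC.
Add 1 hour and 39 minutes layover in Saltmere → 22:31 UTC.
Add 14 hours 53 minutes leg 4 → 13:24 UTC (May 8).
Cape Morrow is UTC−11:00, so local arrival = 13:24 − 11:00 = 02:24 on May 8.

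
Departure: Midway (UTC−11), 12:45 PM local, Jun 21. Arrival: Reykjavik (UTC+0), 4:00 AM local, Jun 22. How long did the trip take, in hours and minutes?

Departure in UTC: 12:45 PM + 11:00 = 11:45 PM on Jun 21.
Arrival is already UTC: 4:00 AM on Jun 22.
Elapsed = 4:00 AM − 11:45 PM (+1 day) = 4 hours 15 minutes.

4 hours 15 minutes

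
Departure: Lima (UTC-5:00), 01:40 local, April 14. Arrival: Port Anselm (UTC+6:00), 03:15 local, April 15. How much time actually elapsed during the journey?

14 hours 35 minutes

Departure in UTC: 01:40 + 5:00 = 06:40 on Apr 14.
Arrival in UTC: 03:15 − 6:00 = 21:15 on Apr 14.
Elapsed = 21:15 − 06:40 = 14 hours 35 minutes.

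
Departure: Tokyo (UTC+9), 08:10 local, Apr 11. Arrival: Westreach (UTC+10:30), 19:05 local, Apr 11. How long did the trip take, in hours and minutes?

Departure in UTC: 08:10 − 9:00 = 23:10 on Apr 10.
Arrival in UTC: 19:05 − 10:30 = 08:35 on Apr 11.
Elapsed = 08:35 − 23:10 (+1 day) = 9 hours 25 minutes.

9 hours 25 minutes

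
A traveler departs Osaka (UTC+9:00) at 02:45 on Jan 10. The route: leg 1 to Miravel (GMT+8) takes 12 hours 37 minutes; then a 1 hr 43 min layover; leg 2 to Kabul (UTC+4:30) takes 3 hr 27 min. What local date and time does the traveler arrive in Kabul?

Convert departure to UTC: 02:45 − 9:00 = 17:45 UTC on Jan 9.
Add 12 hours and 37 minutes leg 1 → 06:22 UTC (Jan 10).
Add 1 hour and 43 minutes layover in Miravel → 08:05 UTC.
Add 3 hours and 27 minutes leg 2 → 11:32 UTC.
Kabul is UTC+4:30, so local arrival = 11:32 + 4:30 = 16:02 on Jan 10.

16:02 on January 10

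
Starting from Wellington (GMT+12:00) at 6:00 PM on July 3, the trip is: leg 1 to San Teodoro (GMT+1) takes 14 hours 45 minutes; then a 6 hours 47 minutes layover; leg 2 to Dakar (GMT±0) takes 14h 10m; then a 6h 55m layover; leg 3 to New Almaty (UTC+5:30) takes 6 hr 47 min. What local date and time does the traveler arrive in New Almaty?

Convert departure to UTC: 6:00 PM − 12:00 = 6:00 AM UTC on Jul 3.
Add 14 hours 45 minutes leg 1 → 8:45 PM UTC.
Add 6 hours 47 minutes layover in San Teodoro → 3:32 AM UTC (Jul 4).
Add 14 hours 10 minutes leg 2 → 5:42 PM UTC.
Add 6 hours 55 minutes layover in Dakar → 12:37 AM UTC (Jul 5).
Add 6 hours 47 minutes leg 3 → 7:24 AM UTC.
New Almaty is UTC+5:30, so local arrival = 7:24 AM + 5:30 = 12:54 PM on Jul 5.

12:54 PM on July 5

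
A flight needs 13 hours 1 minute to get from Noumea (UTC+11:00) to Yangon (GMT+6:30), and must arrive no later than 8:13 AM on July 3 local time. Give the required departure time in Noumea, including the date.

11:42 PM on July 2

Target arrival in UTC: 8:13 AM − 6:30 = 1:43 AM on Jul 3.
Subtract 13 hours and 1 minute → departure 12:42 PM UTC on Jul 2.
Noumea is UTC+11:00: 12:42 PM + 11:00 = 11:42 PM on Jul 2.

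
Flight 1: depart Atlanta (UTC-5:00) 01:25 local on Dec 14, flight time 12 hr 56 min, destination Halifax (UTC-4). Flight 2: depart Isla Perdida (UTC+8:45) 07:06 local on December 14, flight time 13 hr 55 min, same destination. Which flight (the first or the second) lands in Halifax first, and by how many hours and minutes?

the second, by 7 hours 5 minutes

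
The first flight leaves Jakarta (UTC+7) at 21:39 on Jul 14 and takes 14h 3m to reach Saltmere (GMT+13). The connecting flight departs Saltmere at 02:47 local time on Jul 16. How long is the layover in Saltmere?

9 hours 5 minutes

Convert departure to UTC: 21:39 − 7:00 = 14:39 UTC on Jul 14.
Add 14 hours and 3 minutes flight time → 04:42 UTC (Jul 15).
Saltmere is UTC+13:00, so local arrival = 04:42 + 13:00 = 17:42 on Jul 15.
Layover = 02:47 − 17:42 (+1 day) = 9 hours 5 minutes.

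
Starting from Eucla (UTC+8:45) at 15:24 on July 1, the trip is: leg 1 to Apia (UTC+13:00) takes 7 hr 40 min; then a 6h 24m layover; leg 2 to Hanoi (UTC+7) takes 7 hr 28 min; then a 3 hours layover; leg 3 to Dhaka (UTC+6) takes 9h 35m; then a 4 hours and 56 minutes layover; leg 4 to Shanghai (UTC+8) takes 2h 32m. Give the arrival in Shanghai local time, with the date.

Convert departure to UTC: 15:24 − 8:45 = 06:39 UTC on Jul 1.
Add 7 hours and 40 minutes leg 1 → 14:19 UTC.
Add 6 hours and 24 minutes layover in Apia → 20:43 UTC.
Add 7 hours 28 minutes leg 2 → 04:11 UTC (Jul 2).
Add 3 hours layover in Hanoi → 07:11 UTC.
Add 9 hours 35 minutes leg 3 → 16:46 UTC.
Add 4 hours 56 minutes layover in Dhaka → 21:42 UTC.
Add 2 hours and 32 minutes leg 4 → 00:14 UTC (Jul 3).
Shanghai is UTC+8:00, so local arrival = 00:14 + 8:00 = 08:14 on Jul 3.

08:14 on July 3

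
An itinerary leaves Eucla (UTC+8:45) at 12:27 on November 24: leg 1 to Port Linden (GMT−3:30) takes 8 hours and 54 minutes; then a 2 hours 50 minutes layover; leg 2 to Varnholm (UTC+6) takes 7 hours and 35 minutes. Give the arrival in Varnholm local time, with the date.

Convert departure to UTC: 12:27 − 8:45 = 03:42 UTC on Nov 24.
Add 8 hours and 54 minutes leg 1 → 12:36 UTC.
Add 2 hours and 50 minutes layover in Port Linden → 15:26 UTC.
Add 7 hours 35 minutes leg 2 → 23:01 UTC.
Varnholm is UTC+6:00, so local arrival = 23:01 + 6:00 = 05:01 on Nov 25.

05:01 on November 25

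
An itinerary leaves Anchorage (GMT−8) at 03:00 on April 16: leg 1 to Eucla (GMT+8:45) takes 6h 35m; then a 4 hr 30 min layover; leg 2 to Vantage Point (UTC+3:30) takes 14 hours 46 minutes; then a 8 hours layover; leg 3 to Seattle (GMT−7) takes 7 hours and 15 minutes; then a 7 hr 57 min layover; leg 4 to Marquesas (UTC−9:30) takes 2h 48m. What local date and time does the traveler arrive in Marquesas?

Convert departure to UTC: 03:00 + 8:00 = 11:00 UTC on Apr 16.
Add 6 hours 35 minutes leg 1 → 17:35 UTC.
Add 4 hours and 30 minutes layover in Eucla → 22:05 UTC.
Add 14 hours 46 minutes leg 2 → 12:51 UTC (Apr 17).
Add 8 hours layover in Vantage Point → 20:51 UTC.
Add 7 hours 15 minutes leg 3 → 04:06 UTC (Apr 18).
Add 7 hours and 57 minutes layover in Seattle → 12:03 UTC.
Add 2 hours 48 minutes leg 4 → 14:51 UTC.
Marquesas is UTC−9:30, so local arrival = 14:51 − 9:30 = 05:21 on Apr 18.

05:21 on April 18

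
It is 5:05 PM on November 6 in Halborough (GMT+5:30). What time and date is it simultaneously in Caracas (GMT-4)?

Caracas is 9:30 behind Halborough.
Shift by the zone difference: 5:05 PM − 9:30 = 7:35 AM on Nov 6 in Caracas.

7:35 AM on November 6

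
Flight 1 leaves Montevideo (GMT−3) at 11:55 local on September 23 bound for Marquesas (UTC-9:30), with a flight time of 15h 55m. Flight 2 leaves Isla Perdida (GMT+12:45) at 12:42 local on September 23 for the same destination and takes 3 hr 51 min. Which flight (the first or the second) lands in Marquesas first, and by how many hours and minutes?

the second, by 27 hours 2 minutes

Flight 1 in UTC: 11:55 + 3:00 = 14:55 on Sep 23.
+15 hours 55 minutes → arrive 06:50 UTC on Sep 24.
Flight 2 in UTC: 12:42 − 12:45 = 23:57 on Sep 22.
+3 hours and 51 minutes → arrive 03:48 UTC on Sep 23.
Flight 2 lands earlier by 27 hours 2 minutes.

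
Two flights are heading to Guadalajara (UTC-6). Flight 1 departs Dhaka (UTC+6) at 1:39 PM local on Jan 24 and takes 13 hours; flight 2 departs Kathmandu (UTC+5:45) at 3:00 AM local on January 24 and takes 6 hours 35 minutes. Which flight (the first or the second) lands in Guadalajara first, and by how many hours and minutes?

Flight 1 in UTC: 1:39 PM − 6:00 = 7:39 AM on Jan 24.
+13 hours → arrive 8:39 PM UTC on Jan 24.
Flight 2 in UTC: 3:00 AM − 5:45 = 9:15 PM on Jan 23.
+6 hours and 35 minutes → arrive 3:50 AM UTC on Jan 24.
Flight 2 lands earlier by 16 hours 49 minutes.

the second, by 16 hours 49 minutes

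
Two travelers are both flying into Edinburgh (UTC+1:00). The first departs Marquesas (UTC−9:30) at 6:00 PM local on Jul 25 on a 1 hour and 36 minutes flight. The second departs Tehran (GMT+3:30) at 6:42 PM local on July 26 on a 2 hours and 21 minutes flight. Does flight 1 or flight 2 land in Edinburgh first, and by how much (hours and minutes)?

the first, by 12 hours 27 minutes

Flight 1 in UTC: 6:00 PM + 9:30 = 3:30 AM on Jul 26.
+1 hour and 36 minutes → arrive 5:06 AM UTC on Jul 26.
Flight 2 in UTC: 6:42 PM − 3:30 = 3:12 PM on Jul 26.
+2 hours 21 minutes → arrive 5:33 PM UTC on Jul 26.
Flight 1 lands earlier by 12 hours 27 minutes.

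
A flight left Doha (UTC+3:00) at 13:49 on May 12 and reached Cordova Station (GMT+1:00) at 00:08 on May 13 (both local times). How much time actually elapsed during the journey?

12 hours 19 minutes

Departure in UTC: 13:49 − 3:00 = 10:49 on May 12.
Arrival in UTC: 00:08 − 1:00 = 23:08 on May 12.
Elapsed = 23:08 − 10:49 = 12 hours 19 minutes.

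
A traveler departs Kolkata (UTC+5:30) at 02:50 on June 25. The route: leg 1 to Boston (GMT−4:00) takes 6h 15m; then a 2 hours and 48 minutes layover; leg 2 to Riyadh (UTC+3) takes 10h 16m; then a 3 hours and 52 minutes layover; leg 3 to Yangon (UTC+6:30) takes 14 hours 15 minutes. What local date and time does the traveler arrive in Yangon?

Convert departure to UTC: 02:50 − 5:30 = 21:20 UTC on Jun 24.
Add 6 hours 15 minutes leg 1 → 03:35 UTC (Jun 25).
Add 2 hours 48 minutes layover in Boston → 06:23 UTC.
Add 10 hours and 16 minutes leg 2 → 16:39 UTC.
Add 3 hours and 52 minutes layover in Riyadh → 20:31 UTC.
Add 14 hours 15 minutes leg 3 → 10:46 UTC (Jun 26).
Yangon is UTC+6:30, so local arrival = 10:46 + 6:30 = 17:16 on Jun 26.

17:16 on June 26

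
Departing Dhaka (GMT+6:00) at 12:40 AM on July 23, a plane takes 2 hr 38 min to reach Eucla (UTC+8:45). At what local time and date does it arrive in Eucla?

6:03 AM on July 23

Convert departure to UTC: 12:40 AM − 6:00 = 6:40 PM UTC on Jul 22.
Add 2 hours and 38 minutes travel time → 9:18 PM UTC.
Eucla is UTC+8:45, so local arrival = 9:18 PM + 8:45 = 6:03 AM on Jul 23.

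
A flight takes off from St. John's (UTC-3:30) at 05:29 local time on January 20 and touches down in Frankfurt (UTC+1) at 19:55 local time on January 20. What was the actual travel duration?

9 hours 56 minutes

Frankfurt is 4:30 ahead of St. John's.
Clock-face elapsed time (ignoring zones) is 14 hours 26 minutes.
Actual elapsed = 14 hours 26 minutes − 4:30 = 9 hours 56 minutes.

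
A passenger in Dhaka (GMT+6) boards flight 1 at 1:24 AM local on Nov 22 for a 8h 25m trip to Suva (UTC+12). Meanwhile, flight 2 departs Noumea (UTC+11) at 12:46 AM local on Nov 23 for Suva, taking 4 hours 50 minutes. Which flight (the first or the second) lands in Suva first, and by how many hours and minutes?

the first, by 14 hours 47 minutes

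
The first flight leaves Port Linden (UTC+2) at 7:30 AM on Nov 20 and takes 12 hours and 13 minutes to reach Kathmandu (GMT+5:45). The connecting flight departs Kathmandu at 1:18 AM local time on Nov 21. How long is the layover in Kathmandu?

1 hour 50 minutes

Convert departure to UTC: 7:30 AM − 2:00 = 5:30 AM UTC on Nov 20.
Add 12 hours and 13 minutes flight time → 5:43 PM UTC.
Kathmandu is UTC+5:45, so local arrival = 5:43 PM + 5:45 = 11:28 PM on Nov 20.
Layover = 1:18 AM − 11:28 PM (+1 day) = 1 hour 50 minutes.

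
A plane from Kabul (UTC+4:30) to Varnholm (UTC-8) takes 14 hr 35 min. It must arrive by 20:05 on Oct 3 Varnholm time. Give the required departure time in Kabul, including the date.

18:00 on Oct 3

Target arrival in UTC: 20:05 + 8:00 = 04:05 on Oct 4.
Subtract 14 hours 35 minutes → departure 13:30 UTC on Oct 3.
Kabul is UTC+4:30: 13:30 + 4:30 = 18:00 on Oct 3.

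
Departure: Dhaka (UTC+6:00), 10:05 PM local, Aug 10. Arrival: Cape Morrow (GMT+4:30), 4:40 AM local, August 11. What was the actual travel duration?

8 hours 5 minutes

Departure in UTC: 10:05 PM − 6:00 = 4:05 PM on Aug 10.
Arrival in UTC: 4:40 AM − 4:30 = 12:10 AM on Aug 11.
Elapsed = 12:10 AM − 4:05 PM (+1 day) = 8 hours 5 minutes.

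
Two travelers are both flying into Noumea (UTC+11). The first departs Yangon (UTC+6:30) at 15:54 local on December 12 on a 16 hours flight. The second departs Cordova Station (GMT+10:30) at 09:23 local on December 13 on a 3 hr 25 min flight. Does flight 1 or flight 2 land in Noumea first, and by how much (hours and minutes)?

Flight 1 in UTC: 15:54 − 6:30 = 09:24 on Dec 12.
+16 hours → arrive 01:24 UTC on Dec 13.
Flight 2 in UTC: 09:23 − 10:30 = 22:53 on Dec 12.
+3 hours and 25 minutes → arrive 02:18 UTC on Dec 13.
Flight 1 lands earlier by 54 minutes.

the first, by 54 minutes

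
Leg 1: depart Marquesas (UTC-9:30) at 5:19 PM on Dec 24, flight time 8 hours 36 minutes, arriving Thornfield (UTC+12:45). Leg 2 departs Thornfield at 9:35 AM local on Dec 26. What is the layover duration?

9 hours 25 minutes

Convert departure to UTC: 5:19 PM + 9:30 = 2:49 AM UTC on Dec 25.
Add 8 hours and 36 minutes flight time → 11:25 AM UTC.
Thornfield is UTC+12:45, so local arrival = 11:25 AM + 12:45 = 12:10 AM on Dec 26.
Layover = 9:35 AM − 12:10 AM = 9 hours 25 minutes.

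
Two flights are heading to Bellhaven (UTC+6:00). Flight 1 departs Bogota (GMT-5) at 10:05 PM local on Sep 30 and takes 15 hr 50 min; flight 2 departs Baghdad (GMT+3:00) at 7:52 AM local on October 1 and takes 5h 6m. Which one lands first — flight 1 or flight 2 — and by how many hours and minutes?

the second, by 8 hours 57 minutes

Flight 1 in UTC: 10:05 PM + 5:00 = 3:05 AM on Oct 1.
+15 hours 50 minutes → arrive 6:55 PM UTC on Oct 1.
Flight 2 in UTC: 7:52 AM − 3:00 = 4:52 AM on Oct 1.
+5 hours 6 minutes → arrive 9:58 AM UTC on Oct 1.
Flight 2 lands earlier by 8 hours 57 minutes.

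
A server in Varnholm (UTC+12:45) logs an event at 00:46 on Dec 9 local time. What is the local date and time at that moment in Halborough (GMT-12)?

00:01 on December 8

In UTC: 00:46 − 12:45 = 12:01 on Dec 8.
Halborough is UTC−12:00: 12:01 − 12:00 = 00:01 on Dec 8.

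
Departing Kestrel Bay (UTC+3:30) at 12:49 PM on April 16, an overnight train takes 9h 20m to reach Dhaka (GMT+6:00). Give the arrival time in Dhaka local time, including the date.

12:39 AM on Apr 17

Convert departure to UTC: 12:49 PM − 3:30 = 9:19 AM UTC on Apr 16.
Add 9 hours and 20 minutes travel time → 6:39 PM UTC.
Dhaka is UTC+6:00, so local arrival = 6:39 PM + 6:00 = 12:39 AM on Apr 17.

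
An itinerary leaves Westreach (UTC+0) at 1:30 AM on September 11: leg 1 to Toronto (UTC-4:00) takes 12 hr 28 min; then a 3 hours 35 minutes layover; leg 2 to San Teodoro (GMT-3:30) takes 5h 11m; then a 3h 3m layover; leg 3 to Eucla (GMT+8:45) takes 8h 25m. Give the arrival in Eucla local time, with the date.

6:57 PM on Sep 12

Westreach is at UTC+0, so departure is already 1:30 AM UTC on Sep 11.
Add 12 hours 28 minutes leg 1 → 1:58 PM UTC.
Add 3 hours and 35 minutes layover in Toronto → 5:33 PM UTC.
Add 5 hours 11 minutes leg 2 → 10:44 PM UTC.
Add 3 hours 3 minutes layover in San Teodoro → 1:47 AM UTC (Sep 12).
Add 8 hours and 25 minutes leg 3 → 10:12 AM UTC.
Eucla is UTC+8:45, so local arrival = 10:12 AM + 8:45 = 6:57 PM on Sep 12.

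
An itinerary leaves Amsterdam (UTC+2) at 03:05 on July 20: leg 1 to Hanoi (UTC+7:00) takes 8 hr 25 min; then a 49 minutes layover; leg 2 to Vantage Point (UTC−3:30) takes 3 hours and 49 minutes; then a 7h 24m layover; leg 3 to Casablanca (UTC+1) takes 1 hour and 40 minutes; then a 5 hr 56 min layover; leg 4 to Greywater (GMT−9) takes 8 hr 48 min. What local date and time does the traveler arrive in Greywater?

04:56 on July 21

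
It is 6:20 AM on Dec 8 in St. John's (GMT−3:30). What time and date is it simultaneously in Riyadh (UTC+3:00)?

In UTC: 6:20 AM + 3:30 = 9:50 AM on Dec 8.
Riyadh is UTC+3:00: 9:50 AM + 3:00 = 12:50 PM on Dec 8.

12:50 PM on December 8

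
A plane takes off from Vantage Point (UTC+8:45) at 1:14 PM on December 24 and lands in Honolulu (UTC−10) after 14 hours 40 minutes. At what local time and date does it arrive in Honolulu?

9:09 AM on December 24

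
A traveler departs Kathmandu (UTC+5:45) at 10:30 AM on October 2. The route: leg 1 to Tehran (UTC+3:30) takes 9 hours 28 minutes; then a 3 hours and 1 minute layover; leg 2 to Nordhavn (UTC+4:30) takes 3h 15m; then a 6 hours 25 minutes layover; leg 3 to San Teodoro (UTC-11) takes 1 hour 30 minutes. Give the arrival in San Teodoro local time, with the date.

5:24 PM on Oct 2

Convert departure to UTC: 10:30 AM − 5:45 = 4:45 AM UTC on Oct 2.
Add 9 hours and 28 minutes leg 1 → 2:13 PM UTC.
Add 3 hours 1 minute layover in Tehran → 5:14 PM UTC.
Add 3 hours and 15 minutes leg 2 → 8:29 PM UTC.
Add 6 hours and 25 minutes layover in Nordhavn → 2:54 AM UTC (Oct 3).
Add 1 hour and 30 minutes leg 3 → 4:24 AM UTC.
San Teodoro is UTC−11:00, so local arrival = 4:24 AM − 11:00 = 5:24 PM on Oct 2.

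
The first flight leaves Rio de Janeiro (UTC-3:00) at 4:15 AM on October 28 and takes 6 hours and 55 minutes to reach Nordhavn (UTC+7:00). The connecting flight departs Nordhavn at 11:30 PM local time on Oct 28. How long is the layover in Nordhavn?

Convert departure to UTC: 4:15 AM + 3:00 = 7:15 AM UTC on Oct 28.
Add 6 hours and 55 minutes flight time → 2:10 PM UTC.
Nordhavn is UTC+7:00, so local arrival = 2:10 PM + 7:00 = 9:10 PM on Oct 28.
Layover = 11:30 PM − 9:10 PM = 2 hours 20 minutes.

2 hours 20 minutes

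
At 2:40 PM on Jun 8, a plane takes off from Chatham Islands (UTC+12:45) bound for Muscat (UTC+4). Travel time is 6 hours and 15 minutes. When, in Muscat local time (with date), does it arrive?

Convert departure to UTC: 2:40 PM − 12:45 = 1:55 AM UTC on Jun 8.
Add 6 hours 15 minutes travel time → 8:10 AM UTC.
Muscat is UTC+4:00, so local arrival = 8:10 AM + 4:00 = 12:10 PM on Jun 8.

12:10 PM on June 8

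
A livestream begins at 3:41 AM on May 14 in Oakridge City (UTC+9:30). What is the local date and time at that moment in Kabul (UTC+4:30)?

10:41 PM on May 13

Kabul is 5:00 behind Oakridge City.
Shift by the zone difference: 3:41 AM − 5:00 = 10:41 PM on May 13 in Kabul.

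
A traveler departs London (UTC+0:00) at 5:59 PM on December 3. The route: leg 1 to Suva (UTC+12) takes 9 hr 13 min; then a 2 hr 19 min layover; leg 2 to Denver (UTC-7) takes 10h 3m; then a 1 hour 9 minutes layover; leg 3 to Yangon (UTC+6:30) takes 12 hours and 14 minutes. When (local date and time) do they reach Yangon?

11:27 AM on December 5

London is at UTC+0, so departure is already 5:59 PM UTC on Dec 3.
Add 9 hours 13 minutes leg 1 → 3:12 AM UTC (Dec 4).
Add 2 hours and 19 minutes layover in Suva → 5:31 AM UTC.
Add 10 hours 3 minutes leg 2 → 3:34 PM UTC.
Add 1 hour 9 minutes layover in Denver → 4:43 PM UTC.
Add 12 hours 14 minutes leg 3 → 4:57 AM UTC (Dec 5).
Yangon is UTC+6:30, so local arrival = 4:57 AM + 6:30 = 11:27 AM on Dec 5.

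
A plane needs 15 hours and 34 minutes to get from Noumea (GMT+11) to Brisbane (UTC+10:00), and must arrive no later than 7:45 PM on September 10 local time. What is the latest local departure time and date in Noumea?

5:11 AM on Sep 10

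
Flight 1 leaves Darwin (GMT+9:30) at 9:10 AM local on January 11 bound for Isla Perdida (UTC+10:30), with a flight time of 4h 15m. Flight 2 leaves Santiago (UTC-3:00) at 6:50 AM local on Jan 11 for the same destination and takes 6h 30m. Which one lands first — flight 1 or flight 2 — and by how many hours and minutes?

the first, by 12 hours 25 minutes

Flight 1 in UTC: 9:10 AM − 9:30 = 11:40 PM on Jan 10.
+4 hours and 15 minutes → arrive 3:55 AM UTC on Jan 11.
Flight 2 in UTC: 6:50 AM + 3:00 = 9:50 AM on Jan 11.
+6 hours and 30 minutes → arrive 4:20 PM UTC on Jan 11.
Flight 1 lands earlier by 12 hours 25 minutes.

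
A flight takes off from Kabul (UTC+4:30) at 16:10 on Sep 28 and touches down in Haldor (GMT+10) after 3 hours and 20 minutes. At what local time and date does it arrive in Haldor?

01:00 on Sep 29

Convert departure to UTC: 16:10 − 4:30 = 11:40 UTC on Sep 28.
Add 3 hours and 20 minutes travel time → 15:00 UTC.
Haldor is UTC+10:00, so local arrival = 15:00 + 10:00 = 01:00 on Sep 29.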